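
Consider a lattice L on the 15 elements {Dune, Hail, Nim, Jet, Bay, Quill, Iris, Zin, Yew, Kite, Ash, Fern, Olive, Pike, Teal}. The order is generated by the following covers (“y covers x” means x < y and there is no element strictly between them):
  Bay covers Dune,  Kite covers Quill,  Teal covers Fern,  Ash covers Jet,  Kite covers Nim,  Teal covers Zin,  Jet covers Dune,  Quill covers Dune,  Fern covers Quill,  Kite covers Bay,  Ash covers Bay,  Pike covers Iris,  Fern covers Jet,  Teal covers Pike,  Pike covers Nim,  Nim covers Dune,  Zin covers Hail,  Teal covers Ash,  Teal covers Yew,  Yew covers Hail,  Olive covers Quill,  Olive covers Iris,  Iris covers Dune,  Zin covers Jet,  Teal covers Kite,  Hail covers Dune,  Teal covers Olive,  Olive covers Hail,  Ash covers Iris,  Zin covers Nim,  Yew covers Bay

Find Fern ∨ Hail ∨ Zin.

Common upper bounds of {Fern, Hail, Zin}: Teal.
The least among these is Teal.

Teal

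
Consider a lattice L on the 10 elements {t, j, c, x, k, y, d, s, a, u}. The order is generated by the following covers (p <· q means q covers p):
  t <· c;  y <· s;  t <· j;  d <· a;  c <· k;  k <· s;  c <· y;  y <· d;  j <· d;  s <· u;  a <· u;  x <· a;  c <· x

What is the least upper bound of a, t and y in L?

a

Common upper bounds of {a, t, y}: a, u.
The least among these is a.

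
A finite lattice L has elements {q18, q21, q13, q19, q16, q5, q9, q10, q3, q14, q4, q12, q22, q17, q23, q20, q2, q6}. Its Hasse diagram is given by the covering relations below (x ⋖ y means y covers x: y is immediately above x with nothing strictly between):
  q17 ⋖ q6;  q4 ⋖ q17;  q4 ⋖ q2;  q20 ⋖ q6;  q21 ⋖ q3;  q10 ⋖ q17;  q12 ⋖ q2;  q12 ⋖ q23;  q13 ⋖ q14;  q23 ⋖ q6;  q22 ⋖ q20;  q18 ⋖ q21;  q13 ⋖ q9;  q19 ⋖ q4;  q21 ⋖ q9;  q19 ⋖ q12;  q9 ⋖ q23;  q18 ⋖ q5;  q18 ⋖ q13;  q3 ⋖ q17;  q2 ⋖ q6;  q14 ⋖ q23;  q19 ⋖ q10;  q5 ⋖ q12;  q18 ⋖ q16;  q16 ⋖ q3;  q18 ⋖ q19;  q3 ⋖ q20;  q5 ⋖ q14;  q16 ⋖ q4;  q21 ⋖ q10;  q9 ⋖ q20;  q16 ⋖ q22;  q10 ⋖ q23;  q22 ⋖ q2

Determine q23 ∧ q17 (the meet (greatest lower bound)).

q10

Common lower bounds of {q23, q17}: q10, q18, q19, q21.
The greatest among these is q10.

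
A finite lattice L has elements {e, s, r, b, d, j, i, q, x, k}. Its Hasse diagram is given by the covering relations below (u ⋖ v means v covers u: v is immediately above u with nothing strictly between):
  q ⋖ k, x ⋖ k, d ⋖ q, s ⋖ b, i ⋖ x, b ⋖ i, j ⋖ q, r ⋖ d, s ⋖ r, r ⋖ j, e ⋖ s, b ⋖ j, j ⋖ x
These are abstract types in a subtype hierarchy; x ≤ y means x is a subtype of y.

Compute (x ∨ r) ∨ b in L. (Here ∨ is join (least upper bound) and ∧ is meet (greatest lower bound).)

x ∨ r = x
x ∨ b = x

x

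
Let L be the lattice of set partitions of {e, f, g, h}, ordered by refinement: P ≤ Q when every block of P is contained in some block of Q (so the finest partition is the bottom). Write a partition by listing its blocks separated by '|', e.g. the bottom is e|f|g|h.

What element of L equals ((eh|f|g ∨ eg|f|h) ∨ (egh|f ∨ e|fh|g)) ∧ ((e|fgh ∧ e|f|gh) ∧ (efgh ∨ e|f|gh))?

e|f|gh

eh|f|g ∨ eg|f|h = egh|f
egh|f ∨ e|fh|g = efgh
egh|f ∨ efgh = efgh
e|fgh ∧ e|f|gh = e|f|gh
efgh ∨ e|f|gh = efgh
e|f|gh ∧ efgh = e|f|gh
efgh ∧ e|f|gh = e|f|gh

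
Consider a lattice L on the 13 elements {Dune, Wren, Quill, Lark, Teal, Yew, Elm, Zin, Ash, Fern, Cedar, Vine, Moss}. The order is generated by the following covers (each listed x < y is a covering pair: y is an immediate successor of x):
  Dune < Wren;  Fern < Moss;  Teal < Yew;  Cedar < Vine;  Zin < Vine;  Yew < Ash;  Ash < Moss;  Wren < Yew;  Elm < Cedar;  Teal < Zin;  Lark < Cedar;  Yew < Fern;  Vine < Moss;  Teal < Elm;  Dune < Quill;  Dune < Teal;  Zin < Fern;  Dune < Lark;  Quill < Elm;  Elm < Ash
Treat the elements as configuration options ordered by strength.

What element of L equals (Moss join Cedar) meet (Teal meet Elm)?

Moss ∨ Cedar = Moss
Teal ∧ Elm = Teal
Moss ∧ Teal = Teal

Teal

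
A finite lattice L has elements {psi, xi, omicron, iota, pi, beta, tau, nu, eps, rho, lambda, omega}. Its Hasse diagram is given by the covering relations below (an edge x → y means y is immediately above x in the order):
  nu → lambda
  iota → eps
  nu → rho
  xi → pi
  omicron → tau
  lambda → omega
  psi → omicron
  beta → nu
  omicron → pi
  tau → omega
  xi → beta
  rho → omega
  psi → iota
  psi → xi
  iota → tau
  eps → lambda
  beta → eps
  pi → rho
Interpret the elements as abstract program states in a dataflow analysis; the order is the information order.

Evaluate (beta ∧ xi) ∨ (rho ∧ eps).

beta

beta ∧ xi = xi
rho ∧ eps = beta
xi ∨ beta = beta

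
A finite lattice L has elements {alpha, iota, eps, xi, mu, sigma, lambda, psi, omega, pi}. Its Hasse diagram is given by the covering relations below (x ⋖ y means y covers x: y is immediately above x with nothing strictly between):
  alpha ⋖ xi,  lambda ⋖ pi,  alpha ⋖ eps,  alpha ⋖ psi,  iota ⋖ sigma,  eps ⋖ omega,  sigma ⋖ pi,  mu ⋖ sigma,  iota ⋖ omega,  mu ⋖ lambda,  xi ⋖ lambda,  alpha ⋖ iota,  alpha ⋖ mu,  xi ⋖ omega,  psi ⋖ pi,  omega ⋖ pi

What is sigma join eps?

Common upper bounds of {sigma, eps}: pi.
The least among these is pi.

pi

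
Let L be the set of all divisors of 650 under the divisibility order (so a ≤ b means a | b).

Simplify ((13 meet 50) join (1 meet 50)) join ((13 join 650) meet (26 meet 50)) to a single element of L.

13 ∧ 50 = 1
1 ∧ 50 = 1
1 ∨ 1 = 1
13 ∨ 650 = 650
26 ∧ 50 = 2
650 ∧ 2 = 2
1 ∨ 2 = 2

2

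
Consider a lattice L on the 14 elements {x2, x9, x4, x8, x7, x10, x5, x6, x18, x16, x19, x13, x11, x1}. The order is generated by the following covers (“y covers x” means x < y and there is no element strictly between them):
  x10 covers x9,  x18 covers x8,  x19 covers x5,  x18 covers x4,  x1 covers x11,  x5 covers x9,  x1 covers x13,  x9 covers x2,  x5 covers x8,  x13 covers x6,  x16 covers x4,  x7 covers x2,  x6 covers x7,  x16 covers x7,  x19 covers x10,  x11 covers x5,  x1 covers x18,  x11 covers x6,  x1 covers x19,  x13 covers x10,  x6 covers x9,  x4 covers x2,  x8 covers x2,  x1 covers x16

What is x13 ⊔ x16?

x1

Common upper bounds of {x13, x16}: x1.
The least among these is x1.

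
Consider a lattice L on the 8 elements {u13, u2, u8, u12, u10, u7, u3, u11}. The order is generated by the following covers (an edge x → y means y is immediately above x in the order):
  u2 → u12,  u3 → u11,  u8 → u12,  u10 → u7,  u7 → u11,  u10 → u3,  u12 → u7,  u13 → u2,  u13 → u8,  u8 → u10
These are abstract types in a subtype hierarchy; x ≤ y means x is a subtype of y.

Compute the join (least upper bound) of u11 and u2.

u11

Common upper bounds of {u11, u2}: u11.
The least among these is u11.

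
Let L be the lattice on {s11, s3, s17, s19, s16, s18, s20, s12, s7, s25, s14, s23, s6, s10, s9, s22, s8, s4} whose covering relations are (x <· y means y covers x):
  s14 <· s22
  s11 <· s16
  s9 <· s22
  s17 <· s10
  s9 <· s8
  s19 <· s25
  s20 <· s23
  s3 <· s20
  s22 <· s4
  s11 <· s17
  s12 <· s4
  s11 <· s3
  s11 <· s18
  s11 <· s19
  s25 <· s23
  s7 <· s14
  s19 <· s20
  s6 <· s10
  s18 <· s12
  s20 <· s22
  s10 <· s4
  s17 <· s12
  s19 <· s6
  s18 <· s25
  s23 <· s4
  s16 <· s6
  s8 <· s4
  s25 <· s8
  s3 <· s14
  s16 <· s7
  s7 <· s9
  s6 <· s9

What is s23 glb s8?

Common lower bounds of {s23, s8}: s11, s18, s19, s25.
The greatest among these is s25.

s25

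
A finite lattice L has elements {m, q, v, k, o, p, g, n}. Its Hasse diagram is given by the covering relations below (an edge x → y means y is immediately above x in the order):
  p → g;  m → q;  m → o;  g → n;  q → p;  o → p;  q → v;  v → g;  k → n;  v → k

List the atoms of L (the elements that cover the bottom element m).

o, q

The atoms are exactly the elements that cover m: o, q.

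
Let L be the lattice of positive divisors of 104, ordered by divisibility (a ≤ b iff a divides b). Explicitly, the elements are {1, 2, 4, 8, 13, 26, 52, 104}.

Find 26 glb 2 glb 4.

2

Common lower bounds of {26, 2, 4}: 1, 2.
The greatest among these is 2.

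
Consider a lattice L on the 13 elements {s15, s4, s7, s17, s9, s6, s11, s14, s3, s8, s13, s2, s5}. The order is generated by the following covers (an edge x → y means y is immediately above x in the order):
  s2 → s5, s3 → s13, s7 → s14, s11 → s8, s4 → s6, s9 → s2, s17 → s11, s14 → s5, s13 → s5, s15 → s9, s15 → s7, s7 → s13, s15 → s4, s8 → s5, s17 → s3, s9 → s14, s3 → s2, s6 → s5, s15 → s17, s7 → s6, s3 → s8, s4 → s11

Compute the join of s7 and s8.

s5

Common upper bounds of {s7, s8}: s5.
The least among these is s5.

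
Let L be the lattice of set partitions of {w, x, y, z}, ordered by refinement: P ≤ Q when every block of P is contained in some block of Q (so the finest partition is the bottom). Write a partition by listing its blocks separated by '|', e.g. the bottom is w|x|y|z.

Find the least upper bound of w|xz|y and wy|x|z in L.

wy|xz

The join of w|xz|y and wy|x|z merges any blocks that overlap across the partitions, giving wy|xz.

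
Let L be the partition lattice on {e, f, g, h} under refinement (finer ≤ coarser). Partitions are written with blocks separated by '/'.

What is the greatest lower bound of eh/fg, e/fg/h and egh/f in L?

e/f/g/h

The meet (common refinement) of eh/fg, e/fg/h, egh/f intersects blocks pairwise, giving e/f/g/h.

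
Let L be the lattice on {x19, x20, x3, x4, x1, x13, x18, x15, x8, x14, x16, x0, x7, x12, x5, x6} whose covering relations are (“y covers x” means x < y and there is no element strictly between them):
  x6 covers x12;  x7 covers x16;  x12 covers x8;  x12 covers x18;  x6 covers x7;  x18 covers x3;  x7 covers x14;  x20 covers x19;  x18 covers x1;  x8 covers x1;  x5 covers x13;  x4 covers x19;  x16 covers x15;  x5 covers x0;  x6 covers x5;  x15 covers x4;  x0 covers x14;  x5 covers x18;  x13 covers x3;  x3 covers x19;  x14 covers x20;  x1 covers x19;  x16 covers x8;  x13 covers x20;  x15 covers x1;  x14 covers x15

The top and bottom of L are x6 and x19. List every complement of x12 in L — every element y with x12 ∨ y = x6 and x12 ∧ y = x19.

x20, x4

Need y with x12 ∨ y = x6 and x12 ∧ y = x19.
Checking each element gives: x20, x4.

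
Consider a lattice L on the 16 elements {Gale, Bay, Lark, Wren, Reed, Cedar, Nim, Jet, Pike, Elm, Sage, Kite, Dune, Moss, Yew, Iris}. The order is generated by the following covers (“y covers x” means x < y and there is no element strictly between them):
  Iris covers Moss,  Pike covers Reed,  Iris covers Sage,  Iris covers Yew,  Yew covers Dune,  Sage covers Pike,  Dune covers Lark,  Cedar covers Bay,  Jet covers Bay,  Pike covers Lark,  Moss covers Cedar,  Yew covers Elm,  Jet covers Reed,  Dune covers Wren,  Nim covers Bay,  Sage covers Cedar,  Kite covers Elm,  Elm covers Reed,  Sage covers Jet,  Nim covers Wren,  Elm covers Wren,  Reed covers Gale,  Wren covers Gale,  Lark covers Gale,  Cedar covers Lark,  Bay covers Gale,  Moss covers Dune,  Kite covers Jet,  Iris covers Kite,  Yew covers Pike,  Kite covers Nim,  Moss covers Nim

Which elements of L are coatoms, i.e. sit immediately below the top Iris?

The coatoms are exactly the elements covered by Iris: Kite, Moss, Sage, Yew.

Kite, Moss, Sage, Yew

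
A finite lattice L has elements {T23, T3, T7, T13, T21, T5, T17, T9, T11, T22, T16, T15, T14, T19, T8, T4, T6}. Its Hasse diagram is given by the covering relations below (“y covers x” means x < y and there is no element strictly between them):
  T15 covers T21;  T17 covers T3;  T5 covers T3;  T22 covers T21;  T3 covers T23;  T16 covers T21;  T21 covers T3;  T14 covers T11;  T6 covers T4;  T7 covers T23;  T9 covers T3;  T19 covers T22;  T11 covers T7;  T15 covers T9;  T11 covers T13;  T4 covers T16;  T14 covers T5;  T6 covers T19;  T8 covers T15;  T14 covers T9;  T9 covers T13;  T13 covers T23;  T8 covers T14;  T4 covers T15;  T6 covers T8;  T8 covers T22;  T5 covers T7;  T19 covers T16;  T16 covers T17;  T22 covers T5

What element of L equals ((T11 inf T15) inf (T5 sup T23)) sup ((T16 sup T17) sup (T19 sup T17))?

T11 ∧ T15 = T13
T5 ∨ T23 = T5
T13 ∧ T5 = T23
T16 ∨ T17 = T16
T19 ∨ T17 = T19
T16 ∨ T19 = T19
T23 ∨ T19 = T19

T19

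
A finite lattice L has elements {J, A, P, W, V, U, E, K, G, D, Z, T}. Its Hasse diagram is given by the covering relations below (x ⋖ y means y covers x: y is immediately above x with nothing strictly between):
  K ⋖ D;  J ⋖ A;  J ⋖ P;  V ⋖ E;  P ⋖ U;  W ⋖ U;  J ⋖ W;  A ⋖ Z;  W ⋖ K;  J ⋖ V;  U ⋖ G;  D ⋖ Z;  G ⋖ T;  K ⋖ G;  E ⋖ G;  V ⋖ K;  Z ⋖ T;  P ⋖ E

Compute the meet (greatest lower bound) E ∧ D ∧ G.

V

Common lower bounds of {E, D, G}: J, V.
The greatest among these is V.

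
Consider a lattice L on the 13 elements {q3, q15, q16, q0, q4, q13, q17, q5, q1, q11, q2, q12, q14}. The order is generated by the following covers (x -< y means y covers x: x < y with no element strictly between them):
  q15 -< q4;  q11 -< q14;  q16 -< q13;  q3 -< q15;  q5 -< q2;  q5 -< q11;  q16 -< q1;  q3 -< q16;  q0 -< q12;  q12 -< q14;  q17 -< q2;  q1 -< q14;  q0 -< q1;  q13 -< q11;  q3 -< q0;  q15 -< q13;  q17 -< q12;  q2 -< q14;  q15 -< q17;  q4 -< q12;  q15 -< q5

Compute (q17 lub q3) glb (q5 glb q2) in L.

q15

q17 ∨ q3 = q17
q5 ∧ q2 = q5
q17 ∧ q5 = q15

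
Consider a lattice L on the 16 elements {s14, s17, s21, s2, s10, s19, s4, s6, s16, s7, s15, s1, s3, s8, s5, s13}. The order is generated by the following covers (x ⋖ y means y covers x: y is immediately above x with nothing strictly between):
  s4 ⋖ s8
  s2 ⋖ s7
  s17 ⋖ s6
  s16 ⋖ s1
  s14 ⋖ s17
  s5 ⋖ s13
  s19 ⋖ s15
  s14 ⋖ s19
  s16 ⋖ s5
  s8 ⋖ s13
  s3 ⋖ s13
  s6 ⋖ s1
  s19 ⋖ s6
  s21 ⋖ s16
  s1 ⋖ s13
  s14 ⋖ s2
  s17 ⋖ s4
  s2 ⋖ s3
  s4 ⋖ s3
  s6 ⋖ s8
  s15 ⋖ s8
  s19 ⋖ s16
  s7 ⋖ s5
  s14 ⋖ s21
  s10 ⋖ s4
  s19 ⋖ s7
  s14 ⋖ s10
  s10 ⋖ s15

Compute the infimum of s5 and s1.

Common lower bounds of {s5, s1}: s14, s16, s19, s21.
The greatest among these is s16.

s16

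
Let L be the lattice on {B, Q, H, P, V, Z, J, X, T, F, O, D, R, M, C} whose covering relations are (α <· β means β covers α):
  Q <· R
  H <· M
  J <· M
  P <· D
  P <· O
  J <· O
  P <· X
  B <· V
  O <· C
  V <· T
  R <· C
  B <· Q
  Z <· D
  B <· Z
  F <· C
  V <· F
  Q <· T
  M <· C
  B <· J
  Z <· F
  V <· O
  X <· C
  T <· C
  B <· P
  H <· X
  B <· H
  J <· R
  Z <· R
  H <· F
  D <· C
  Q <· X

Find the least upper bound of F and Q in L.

Common upper bounds of {F, Q}: C.
The least among these is C.

C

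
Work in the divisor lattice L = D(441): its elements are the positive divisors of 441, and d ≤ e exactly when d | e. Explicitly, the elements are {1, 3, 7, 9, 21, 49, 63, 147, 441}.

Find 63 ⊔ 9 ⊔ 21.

In the divisibility order, the join is the least common multiple: lcm(63, 9, 21) = 63.

63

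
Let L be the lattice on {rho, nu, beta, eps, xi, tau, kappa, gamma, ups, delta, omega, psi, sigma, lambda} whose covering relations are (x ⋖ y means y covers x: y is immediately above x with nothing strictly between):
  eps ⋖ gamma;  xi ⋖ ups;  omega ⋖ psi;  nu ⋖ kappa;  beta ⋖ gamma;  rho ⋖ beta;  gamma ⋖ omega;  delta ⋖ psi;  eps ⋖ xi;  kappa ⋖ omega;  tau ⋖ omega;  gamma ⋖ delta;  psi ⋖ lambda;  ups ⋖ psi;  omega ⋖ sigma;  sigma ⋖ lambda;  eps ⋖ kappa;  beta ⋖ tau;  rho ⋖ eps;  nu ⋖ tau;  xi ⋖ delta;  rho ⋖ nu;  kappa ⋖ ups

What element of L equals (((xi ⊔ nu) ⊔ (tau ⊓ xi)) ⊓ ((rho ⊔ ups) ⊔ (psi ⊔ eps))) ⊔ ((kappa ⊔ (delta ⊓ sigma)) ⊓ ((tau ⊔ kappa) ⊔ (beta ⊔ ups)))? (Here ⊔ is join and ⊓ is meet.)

xi ∨ nu = ups
tau ∧ xi = rho
ups ∨ rho = ups
rho ∨ ups = ups
psi ∨ eps = psi
ups ∨ psi = psi
ups ∧ psi = ups
delta ∧ sigma = gamma
kappa ∨ gamma = omega
tau ∨ kappa = omega
beta ∨ ups = psi
omega ∨ psi = psi
omega ∧ psi = omega
ups ∨ omega = psi

psi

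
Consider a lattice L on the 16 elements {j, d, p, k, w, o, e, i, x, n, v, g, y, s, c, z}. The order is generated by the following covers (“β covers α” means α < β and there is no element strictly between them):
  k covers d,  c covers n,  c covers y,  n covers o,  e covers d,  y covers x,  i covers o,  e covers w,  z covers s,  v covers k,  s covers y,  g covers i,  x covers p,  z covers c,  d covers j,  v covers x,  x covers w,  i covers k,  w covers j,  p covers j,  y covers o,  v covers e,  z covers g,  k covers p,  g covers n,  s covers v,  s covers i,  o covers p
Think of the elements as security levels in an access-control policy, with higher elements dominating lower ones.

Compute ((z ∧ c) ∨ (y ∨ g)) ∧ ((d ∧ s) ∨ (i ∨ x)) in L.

z ∧ c = c
y ∨ g = z
c ∨ z = z
d ∧ s = d
i ∨ x = s
d ∨ s = s
z ∧ s = s

s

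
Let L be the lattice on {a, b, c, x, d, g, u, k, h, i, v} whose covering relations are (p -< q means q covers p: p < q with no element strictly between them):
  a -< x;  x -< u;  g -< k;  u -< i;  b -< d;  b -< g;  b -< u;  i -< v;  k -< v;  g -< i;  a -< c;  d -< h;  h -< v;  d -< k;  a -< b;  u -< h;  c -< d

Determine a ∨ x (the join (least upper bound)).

x

Common upper bounds of {a, x}: h, i, u, v, x.
The least among these is x.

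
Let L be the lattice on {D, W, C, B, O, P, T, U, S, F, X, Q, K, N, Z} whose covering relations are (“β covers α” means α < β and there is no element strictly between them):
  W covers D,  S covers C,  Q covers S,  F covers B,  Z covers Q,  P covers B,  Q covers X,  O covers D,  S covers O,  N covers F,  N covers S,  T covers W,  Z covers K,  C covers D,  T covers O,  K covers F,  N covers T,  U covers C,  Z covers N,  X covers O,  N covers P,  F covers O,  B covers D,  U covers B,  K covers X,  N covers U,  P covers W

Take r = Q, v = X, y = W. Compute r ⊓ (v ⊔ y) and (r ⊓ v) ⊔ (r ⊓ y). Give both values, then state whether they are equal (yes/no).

v ⊔ y = Z, so r ⊓ (v ⊔ y) = Q ⊓ Z = Q.
r ⊓ v = X and r ⊓ y = D, so (r ⊓ v) ⊔ (r ⊓ y) = X ⊔ D = X.
Equal: no.

Q; X; no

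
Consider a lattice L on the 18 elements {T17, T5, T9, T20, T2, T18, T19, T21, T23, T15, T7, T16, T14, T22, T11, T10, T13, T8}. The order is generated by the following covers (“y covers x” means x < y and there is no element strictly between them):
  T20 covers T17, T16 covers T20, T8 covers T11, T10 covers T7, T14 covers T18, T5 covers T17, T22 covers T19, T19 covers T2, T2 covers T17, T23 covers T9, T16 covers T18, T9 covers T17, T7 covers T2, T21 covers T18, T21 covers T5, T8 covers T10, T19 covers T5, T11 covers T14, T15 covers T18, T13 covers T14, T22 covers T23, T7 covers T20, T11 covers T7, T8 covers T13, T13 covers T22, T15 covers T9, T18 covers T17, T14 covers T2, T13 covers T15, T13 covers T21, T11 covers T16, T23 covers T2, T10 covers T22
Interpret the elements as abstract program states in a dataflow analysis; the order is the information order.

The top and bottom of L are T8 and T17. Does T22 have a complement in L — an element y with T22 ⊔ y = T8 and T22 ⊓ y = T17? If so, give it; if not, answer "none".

T16

Need y with T22 ∨ y = T8 and T22 ∧ y = T17.
Checking each element gives: T16.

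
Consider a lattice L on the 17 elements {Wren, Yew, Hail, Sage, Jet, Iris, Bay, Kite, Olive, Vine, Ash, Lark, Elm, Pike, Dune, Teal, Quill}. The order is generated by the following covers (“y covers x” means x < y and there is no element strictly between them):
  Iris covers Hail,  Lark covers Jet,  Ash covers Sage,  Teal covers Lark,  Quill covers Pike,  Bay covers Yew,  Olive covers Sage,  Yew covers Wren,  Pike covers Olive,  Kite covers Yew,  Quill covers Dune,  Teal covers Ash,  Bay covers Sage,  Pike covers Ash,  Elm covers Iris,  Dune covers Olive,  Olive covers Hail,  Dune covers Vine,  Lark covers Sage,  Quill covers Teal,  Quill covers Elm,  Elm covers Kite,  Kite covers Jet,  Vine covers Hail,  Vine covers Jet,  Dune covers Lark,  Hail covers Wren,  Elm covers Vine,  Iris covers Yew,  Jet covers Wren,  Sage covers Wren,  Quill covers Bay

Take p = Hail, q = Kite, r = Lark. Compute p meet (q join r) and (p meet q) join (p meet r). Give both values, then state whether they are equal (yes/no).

q join r = Quill, so p meet (q join r) = Hail meet Quill = Hail.
p meet q = Wren and p meet r = Wren, so (p meet q) join (p meet r) = Wren join Wren = Wren.
Equal: no.

Hail; Wren; no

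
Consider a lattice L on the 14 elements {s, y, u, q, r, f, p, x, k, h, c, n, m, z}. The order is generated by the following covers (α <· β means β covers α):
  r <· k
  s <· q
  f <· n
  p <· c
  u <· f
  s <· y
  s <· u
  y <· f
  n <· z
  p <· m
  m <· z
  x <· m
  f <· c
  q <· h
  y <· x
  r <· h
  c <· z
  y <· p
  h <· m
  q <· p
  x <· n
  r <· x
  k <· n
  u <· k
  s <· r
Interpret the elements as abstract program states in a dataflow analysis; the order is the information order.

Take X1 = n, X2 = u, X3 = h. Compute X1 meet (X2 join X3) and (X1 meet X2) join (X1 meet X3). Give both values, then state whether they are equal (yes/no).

X2 join X3 = z, so X1 meet (X2 join X3) = n meet z = n.
X1 meet X2 = u and X1 meet X3 = r, so (X1 meet X2) join (X1 meet X3) = u join r = k.
Equal: no.

n; k; no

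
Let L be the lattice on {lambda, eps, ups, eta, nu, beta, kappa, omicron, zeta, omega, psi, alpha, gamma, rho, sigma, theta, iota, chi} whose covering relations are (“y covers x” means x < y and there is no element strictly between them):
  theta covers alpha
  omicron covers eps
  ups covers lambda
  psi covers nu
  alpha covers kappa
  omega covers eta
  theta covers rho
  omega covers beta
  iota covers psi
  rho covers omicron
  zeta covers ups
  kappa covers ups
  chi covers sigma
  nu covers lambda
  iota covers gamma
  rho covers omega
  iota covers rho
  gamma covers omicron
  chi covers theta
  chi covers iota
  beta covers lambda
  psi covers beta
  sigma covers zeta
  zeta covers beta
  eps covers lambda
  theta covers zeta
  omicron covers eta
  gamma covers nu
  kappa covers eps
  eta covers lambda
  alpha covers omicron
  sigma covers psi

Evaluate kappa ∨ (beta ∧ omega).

theta

beta ∧ omega = beta
kappa ∨ beta = theta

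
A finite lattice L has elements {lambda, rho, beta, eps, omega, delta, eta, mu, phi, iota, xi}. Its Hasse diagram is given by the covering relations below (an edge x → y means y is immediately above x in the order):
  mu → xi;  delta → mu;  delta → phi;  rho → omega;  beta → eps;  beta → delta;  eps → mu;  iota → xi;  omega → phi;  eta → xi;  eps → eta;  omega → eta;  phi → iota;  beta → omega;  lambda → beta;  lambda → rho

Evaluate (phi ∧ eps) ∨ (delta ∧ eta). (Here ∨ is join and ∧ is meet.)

beta

phi ∧ eps = beta
delta ∧ eta = beta
beta ∨ beta = beta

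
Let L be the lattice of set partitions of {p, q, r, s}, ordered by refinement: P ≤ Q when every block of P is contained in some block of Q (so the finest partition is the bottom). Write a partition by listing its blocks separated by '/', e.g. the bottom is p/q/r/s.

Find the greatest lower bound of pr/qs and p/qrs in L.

Common lower bounds of {pr/qs, p/qrs}: p/q/r/s, p/qs/r.
The greatest among these is p/qs/r.

p/qs/r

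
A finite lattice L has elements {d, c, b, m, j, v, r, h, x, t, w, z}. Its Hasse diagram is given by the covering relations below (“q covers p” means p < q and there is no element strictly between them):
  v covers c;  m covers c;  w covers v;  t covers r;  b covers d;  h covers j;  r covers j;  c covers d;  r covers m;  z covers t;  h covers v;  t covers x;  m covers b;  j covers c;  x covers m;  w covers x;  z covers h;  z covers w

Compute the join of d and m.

m

Common upper bounds of {d, m}: m, r, t, w, x, z.
The least among these is m.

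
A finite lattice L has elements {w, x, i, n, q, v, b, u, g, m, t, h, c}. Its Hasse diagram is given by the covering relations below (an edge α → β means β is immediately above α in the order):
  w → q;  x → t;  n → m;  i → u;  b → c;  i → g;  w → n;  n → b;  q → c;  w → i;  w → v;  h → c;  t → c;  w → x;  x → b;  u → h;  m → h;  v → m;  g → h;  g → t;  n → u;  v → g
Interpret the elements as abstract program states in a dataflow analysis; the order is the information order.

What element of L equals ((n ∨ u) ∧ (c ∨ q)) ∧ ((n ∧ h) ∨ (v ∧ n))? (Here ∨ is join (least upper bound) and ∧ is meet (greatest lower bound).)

n

n ∨ u = u
c ∨ q = c
u ∧ c = u
n ∧ h = n
v ∧ n = w
n ∨ w = n
u ∧ n = n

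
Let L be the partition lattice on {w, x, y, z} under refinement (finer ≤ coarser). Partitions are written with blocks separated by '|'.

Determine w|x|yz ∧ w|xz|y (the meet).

w|x|y|z

Common lower bounds of {w|x|yz, w|xz|y}: w|x|y|z.
The greatest among these is w|x|y|z.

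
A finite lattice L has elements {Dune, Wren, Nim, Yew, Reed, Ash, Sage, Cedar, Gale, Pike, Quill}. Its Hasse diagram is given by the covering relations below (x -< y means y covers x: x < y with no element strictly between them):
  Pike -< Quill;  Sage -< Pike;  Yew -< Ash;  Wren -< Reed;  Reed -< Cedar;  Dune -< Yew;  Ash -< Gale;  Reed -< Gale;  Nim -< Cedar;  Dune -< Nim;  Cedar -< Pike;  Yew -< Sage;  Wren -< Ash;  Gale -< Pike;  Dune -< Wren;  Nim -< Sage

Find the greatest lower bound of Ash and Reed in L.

Common lower bounds of {Ash, Reed}: Dune, Wren.
The greatest among these is Wren.

Wren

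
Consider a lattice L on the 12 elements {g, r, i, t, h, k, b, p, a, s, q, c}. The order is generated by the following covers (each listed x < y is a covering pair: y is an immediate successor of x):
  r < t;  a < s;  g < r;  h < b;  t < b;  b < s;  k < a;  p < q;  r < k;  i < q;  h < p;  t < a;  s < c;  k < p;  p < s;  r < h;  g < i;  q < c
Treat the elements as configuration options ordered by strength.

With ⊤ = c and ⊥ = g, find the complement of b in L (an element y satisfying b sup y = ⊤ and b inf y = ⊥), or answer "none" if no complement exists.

Need y with b ∨ y = c and b ∧ y = g.
Checking each element gives: i.

i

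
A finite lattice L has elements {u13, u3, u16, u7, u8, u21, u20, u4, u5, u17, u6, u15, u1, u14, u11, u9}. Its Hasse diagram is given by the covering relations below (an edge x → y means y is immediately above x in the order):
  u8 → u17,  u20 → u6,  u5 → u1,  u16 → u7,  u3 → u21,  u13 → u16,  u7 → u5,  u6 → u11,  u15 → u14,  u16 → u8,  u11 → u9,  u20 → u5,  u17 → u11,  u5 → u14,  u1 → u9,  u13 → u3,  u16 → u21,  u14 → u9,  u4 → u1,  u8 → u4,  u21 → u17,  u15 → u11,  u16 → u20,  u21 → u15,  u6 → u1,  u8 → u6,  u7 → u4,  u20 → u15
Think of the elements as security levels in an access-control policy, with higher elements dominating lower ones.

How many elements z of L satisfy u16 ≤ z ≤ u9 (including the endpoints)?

14

The interval [u16, u9] = {u1, u11, u14, u15, u16, u17, u20, u21, u4, u5, u6, u7, u8, u9}, which has 14 elements.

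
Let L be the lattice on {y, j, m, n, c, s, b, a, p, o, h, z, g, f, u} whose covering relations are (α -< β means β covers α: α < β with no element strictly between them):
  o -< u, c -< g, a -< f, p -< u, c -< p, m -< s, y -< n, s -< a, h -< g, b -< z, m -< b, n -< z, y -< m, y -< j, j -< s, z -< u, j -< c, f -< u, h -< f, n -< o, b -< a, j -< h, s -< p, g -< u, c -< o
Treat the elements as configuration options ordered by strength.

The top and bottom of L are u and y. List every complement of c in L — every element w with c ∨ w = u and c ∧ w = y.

b, z

Need w with c ∨ w = u and c ∧ w = y.
Checking each element gives: b, z.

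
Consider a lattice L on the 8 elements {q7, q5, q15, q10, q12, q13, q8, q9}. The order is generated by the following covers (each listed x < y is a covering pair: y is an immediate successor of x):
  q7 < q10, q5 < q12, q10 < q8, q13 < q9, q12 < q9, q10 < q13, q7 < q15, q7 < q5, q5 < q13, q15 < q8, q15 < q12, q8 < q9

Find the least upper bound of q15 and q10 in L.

Common upper bounds of {q15, q10}: q8, q9.
The least among these is q8.

q8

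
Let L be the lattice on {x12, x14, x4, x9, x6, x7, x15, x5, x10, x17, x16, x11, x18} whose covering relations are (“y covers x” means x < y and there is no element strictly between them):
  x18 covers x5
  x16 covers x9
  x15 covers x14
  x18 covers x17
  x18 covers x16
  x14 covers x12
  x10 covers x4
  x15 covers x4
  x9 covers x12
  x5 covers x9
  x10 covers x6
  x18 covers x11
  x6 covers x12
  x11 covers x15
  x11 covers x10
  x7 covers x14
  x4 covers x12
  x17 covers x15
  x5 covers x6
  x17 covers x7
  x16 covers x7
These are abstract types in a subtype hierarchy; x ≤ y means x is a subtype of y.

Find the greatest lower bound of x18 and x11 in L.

Common lower bounds of {x18, x11}: x10, x11, x12, x14, x15, x4, x6.
The greatest among these is x11.

x11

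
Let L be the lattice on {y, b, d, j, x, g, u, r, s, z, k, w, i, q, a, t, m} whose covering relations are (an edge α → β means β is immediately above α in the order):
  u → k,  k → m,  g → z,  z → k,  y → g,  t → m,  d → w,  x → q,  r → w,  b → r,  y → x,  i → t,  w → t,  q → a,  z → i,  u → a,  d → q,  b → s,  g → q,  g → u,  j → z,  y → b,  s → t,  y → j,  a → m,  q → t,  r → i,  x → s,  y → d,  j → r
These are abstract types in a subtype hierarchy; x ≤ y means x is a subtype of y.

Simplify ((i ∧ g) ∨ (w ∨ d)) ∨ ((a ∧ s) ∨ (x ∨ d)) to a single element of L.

t

i ∧ g = g
w ∨ d = w
g ∨ w = t
a ∧ s = x
x ∨ d = q
x ∨ q = q
t ∨ q = t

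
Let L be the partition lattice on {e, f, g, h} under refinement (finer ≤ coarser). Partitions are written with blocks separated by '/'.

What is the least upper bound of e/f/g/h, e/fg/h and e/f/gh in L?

Common upper bounds of {e/f/g/h, e/fg/h, e/f/gh}: e/fgh, efgh.
The least among these is e/fgh.

e/fgh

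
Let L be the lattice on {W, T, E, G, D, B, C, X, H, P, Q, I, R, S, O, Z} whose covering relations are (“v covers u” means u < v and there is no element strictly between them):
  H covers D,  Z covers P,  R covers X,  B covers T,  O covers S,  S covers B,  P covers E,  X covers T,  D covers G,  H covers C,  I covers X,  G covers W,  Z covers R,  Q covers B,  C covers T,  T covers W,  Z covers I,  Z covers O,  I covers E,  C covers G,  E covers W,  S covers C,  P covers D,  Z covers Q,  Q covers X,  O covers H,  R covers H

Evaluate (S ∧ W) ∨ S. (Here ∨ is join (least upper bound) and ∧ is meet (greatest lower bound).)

S ∧ W = W
W ∨ S = S

S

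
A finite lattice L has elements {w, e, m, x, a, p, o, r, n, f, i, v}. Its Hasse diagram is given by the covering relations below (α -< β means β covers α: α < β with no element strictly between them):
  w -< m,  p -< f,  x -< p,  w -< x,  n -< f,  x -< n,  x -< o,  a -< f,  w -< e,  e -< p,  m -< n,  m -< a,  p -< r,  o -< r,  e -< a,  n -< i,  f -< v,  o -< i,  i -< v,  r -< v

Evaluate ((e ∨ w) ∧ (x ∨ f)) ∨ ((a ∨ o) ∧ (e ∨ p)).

p

e ∨ w = e
x ∨ f = f
e ∧ f = e
a ∨ o = v
e ∨ p = p
v ∧ p = p
e ∨ p = p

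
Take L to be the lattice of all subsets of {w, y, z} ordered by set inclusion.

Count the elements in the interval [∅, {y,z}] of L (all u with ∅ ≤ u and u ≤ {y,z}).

4

The interval [∅, {y,z}] = {{y,z}, {y}, {z}, ∅}, which has 4 elements.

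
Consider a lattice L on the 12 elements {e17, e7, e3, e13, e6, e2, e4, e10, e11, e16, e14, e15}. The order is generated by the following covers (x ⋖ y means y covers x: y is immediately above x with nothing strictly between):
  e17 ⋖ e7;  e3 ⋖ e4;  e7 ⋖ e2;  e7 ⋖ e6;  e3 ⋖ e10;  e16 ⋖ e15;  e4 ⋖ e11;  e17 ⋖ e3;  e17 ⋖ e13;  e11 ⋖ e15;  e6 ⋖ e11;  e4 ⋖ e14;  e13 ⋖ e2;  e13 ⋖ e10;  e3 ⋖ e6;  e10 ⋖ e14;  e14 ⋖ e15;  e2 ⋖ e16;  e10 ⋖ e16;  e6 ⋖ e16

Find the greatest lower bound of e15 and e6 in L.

Common lower bounds of {e15, e6}: e17, e3, e6, e7.
The greatest among these is e6.

e6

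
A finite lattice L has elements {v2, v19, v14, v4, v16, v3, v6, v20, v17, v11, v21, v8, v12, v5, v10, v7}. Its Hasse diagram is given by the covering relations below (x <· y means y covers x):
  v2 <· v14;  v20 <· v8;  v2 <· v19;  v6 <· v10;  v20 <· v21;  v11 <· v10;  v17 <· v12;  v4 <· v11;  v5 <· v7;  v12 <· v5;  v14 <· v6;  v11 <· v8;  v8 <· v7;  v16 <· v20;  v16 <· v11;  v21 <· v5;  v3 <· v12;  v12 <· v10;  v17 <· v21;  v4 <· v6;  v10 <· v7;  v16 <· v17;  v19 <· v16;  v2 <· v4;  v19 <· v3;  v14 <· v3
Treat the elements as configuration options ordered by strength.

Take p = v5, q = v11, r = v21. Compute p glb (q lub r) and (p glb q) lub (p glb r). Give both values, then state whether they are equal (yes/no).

q lub r = v7, so p glb (q lub r) = v5 glb v7 = v5.
p glb q = v16 and p glb r = v21, so (p glb q) lub (p glb r) = v16 lub v21 = v21.
Equal: no.

v5; v21; no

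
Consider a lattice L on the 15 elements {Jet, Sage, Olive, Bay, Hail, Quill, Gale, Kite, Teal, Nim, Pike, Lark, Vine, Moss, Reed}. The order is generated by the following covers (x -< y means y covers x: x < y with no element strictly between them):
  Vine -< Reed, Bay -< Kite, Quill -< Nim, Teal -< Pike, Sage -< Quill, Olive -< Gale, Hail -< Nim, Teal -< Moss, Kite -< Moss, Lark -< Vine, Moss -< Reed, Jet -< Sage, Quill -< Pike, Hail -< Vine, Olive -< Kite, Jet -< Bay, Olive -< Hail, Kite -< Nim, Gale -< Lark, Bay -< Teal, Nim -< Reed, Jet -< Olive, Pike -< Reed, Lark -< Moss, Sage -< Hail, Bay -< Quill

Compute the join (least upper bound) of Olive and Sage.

Hail

Common upper bounds of {Olive, Sage}: Hail, Nim, Reed, Vine.
The least among these is Hail.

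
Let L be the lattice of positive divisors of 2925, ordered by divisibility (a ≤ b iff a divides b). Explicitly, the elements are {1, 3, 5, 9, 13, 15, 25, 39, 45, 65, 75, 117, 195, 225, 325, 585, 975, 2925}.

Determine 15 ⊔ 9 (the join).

45

Common upper bounds of {15, 9}: 225, 2925, 45, 585.
The least among these is 45.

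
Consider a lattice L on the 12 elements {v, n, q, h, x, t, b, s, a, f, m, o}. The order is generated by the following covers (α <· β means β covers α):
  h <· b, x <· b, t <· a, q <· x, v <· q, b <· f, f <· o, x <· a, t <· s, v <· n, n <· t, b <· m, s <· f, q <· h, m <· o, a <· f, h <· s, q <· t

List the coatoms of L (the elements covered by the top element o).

The coatoms are exactly the elements covered by o: f, m.

f, m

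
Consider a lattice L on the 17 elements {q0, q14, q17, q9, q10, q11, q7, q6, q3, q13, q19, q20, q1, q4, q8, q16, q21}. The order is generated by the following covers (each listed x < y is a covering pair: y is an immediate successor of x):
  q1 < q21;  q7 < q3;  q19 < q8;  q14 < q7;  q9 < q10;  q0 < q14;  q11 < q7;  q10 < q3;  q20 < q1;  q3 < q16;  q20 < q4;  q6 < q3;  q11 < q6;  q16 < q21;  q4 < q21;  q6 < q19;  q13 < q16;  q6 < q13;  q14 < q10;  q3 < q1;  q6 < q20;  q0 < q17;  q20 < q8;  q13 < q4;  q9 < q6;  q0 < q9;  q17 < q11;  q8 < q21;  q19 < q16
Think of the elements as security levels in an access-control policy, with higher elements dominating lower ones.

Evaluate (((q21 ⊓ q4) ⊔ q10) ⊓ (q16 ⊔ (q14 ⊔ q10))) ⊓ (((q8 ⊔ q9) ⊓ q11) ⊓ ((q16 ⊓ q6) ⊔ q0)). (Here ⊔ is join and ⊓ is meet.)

q11

q21 ∧ q4 = q4
q4 ∨ q10 = q21
q14 ∨ q10 = q10
q16 ∨ q10 = q16
q21 ∧ q16 = q16
q8 ∨ q9 = q8
q8 ∧ q11 = q11
q16 ∧ q6 = q6
q6 ∨ q0 = q6
q11 ∧ q6 = q11
q16 ∧ q11 = q11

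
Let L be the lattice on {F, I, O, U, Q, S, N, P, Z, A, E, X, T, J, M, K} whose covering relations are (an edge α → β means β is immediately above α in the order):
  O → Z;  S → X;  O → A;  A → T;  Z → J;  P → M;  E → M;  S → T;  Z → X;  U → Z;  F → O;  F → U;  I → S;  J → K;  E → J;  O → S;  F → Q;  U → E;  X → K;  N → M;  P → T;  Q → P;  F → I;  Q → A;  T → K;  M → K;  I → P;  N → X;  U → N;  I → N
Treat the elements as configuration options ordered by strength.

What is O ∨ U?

Z

Common upper bounds of {O, U}: J, K, X, Z.
The least among these is Z.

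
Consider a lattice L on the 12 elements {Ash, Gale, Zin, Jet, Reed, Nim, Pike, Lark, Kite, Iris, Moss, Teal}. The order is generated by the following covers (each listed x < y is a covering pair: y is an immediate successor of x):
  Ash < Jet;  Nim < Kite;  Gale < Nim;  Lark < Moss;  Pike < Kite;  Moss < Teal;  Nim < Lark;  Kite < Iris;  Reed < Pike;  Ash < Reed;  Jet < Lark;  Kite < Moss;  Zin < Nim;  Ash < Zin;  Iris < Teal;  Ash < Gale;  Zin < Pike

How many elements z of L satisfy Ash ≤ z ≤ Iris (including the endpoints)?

The interval [Ash, Iris] = {Ash, Gale, Iris, Kite, Nim, Pike, Reed, Zin}, which has 8 elements.

8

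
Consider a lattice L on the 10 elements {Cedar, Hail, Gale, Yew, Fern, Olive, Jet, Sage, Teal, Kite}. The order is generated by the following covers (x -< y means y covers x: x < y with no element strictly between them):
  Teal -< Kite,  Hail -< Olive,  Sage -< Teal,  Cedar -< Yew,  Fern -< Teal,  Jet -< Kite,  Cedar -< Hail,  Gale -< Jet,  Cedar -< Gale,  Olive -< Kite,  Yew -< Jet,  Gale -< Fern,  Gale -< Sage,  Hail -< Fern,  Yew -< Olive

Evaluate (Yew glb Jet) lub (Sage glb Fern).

Yew ∧ Jet = Yew
Sage ∧ Fern = Gale
Yew ∨ Gale = Jet

Jet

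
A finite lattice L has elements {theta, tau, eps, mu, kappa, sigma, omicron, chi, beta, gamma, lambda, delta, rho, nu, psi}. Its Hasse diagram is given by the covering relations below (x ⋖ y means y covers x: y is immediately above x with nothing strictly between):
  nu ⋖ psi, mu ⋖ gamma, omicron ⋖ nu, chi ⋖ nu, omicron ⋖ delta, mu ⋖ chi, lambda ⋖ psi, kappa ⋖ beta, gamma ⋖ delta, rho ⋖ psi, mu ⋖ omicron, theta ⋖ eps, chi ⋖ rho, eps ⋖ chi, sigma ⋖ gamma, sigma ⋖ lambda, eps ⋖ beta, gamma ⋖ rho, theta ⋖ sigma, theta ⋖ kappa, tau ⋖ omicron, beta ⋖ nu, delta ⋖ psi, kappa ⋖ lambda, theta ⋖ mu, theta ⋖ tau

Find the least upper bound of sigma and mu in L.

gamma

Common upper bounds of {sigma, mu}: delta, gamma, psi, rho.
The least among these is gamma.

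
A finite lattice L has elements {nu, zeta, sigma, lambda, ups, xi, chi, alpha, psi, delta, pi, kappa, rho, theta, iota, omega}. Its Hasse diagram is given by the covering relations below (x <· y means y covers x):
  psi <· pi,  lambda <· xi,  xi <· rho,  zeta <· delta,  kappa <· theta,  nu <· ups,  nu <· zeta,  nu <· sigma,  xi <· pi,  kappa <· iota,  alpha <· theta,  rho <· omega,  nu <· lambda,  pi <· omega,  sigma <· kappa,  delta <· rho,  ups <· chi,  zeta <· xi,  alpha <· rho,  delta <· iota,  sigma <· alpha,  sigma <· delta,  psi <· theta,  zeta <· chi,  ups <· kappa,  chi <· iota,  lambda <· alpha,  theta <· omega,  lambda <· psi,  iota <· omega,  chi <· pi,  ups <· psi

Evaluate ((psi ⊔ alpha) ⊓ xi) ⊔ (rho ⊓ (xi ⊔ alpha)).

rho

psi ∨ alpha = theta
theta ∧ xi = lambda
xi ∨ alpha = rho
rho ∧ rho = rho
lambda ∨ rho = rho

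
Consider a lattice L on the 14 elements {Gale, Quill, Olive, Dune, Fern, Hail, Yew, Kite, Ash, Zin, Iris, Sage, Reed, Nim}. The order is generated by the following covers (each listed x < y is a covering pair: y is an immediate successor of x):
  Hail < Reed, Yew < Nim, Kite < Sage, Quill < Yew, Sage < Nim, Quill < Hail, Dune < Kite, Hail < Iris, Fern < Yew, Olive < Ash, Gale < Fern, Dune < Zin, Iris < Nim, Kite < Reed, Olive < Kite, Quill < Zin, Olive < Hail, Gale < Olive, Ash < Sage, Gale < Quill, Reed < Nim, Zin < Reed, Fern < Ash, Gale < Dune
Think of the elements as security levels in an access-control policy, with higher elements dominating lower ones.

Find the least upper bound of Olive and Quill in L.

Common upper bounds of {Olive, Quill}: Hail, Iris, Nim, Reed.
The least among these is Hail.

Hail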